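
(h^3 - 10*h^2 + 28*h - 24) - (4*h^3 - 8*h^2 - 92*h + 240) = -3*h^3 - 2*h^2 + 120*h - 264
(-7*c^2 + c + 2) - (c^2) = -8*c^2 + c + 2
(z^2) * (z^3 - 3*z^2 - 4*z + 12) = z^5 - 3*z^4 - 4*z^3 + 12*z^2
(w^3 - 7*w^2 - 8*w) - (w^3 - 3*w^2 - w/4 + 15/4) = -4*w^2 - 31*w/4 - 15/4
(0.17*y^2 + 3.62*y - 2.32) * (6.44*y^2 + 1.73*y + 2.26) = 1.0948*y^4 + 23.6069*y^3 - 8.294*y^2 + 4.1676*y - 5.2432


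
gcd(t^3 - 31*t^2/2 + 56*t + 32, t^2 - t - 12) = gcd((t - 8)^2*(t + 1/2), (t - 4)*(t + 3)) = 1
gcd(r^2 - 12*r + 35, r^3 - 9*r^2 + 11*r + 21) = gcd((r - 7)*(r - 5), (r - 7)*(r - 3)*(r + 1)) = r - 7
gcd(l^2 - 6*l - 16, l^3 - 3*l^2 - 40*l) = l - 8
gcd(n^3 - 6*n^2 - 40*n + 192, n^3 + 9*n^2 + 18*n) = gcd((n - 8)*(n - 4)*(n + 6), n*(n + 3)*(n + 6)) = n + 6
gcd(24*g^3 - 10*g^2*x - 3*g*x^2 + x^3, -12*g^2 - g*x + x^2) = -12*g^2 - g*x + x^2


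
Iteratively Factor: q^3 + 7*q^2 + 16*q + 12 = (q + 2)*(q^2 + 5*q + 6) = (q + 2)^2*(q + 3)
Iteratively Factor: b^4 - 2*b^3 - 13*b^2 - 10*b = (b + 2)*(b^3 - 4*b^2 - 5*b) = b*(b + 2)*(b^2 - 4*b - 5) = b*(b - 5)*(b + 2)*(b + 1)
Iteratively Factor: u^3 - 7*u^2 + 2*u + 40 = (u - 4)*(u^2 - 3*u - 10) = (u - 4)*(u + 2)*(u - 5)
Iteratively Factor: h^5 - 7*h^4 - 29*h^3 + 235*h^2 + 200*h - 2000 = (h - 5)*(h^4 - 2*h^3 - 39*h^2 + 40*h + 400) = (h - 5)*(h + 4)*(h^3 - 6*h^2 - 15*h + 100) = (h - 5)*(h + 4)^2*(h^2 - 10*h + 25) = (h - 5)^2*(h + 4)^2*(h - 5)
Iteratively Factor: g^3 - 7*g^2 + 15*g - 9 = (g - 3)*(g^2 - 4*g + 3) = (g - 3)^2*(g - 1)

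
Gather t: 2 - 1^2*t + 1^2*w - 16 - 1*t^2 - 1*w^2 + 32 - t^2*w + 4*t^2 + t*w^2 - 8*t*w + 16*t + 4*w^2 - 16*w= t^2*(3 - w) + t*(w^2 - 8*w + 15) + 3*w^2 - 15*w + 18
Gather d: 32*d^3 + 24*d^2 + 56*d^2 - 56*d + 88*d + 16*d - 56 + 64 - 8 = 32*d^3 + 80*d^2 + 48*d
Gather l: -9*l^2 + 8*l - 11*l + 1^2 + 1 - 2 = -9*l^2 - 3*l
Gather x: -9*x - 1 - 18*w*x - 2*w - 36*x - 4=-2*w + x*(-18*w - 45) - 5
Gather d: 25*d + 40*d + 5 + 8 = 65*d + 13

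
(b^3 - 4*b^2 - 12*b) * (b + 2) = b^4 - 2*b^3 - 20*b^2 - 24*b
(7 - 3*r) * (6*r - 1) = -18*r^2 + 45*r - 7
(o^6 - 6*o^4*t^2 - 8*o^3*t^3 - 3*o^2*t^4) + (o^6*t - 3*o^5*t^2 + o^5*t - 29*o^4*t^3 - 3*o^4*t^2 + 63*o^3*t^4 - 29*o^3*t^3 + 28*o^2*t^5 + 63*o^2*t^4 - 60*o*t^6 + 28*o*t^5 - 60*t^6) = o^6*t + o^6 - 3*o^5*t^2 + o^5*t - 29*o^4*t^3 - 9*o^4*t^2 + 63*o^3*t^4 - 37*o^3*t^3 + 28*o^2*t^5 + 60*o^2*t^4 - 60*o*t^6 + 28*o*t^5 - 60*t^6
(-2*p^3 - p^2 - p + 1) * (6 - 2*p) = 4*p^4 - 10*p^3 - 4*p^2 - 8*p + 6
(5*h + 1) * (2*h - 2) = 10*h^2 - 8*h - 2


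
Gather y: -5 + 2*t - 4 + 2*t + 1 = 4*t - 8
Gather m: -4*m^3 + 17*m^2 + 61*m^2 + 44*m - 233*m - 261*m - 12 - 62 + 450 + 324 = -4*m^3 + 78*m^2 - 450*m + 700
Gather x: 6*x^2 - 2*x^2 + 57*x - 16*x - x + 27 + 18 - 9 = 4*x^2 + 40*x + 36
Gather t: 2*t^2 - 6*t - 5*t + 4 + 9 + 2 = 2*t^2 - 11*t + 15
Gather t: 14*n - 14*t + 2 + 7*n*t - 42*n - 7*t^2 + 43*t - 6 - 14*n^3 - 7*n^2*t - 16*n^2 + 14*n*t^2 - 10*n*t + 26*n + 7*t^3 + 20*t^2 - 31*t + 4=-14*n^3 - 16*n^2 - 2*n + 7*t^3 + t^2*(14*n + 13) + t*(-7*n^2 - 3*n - 2)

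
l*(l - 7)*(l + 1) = l^3 - 6*l^2 - 7*l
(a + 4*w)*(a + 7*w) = a^2 + 11*a*w + 28*w^2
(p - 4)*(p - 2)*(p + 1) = p^3 - 5*p^2 + 2*p + 8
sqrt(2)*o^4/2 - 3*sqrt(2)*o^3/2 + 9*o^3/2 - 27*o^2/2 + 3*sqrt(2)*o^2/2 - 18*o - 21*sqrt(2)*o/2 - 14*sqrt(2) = (o - 4)*(o + sqrt(2))*(o + 7*sqrt(2)/2)*(sqrt(2)*o/2 + sqrt(2)/2)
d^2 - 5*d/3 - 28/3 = (d - 4)*(d + 7/3)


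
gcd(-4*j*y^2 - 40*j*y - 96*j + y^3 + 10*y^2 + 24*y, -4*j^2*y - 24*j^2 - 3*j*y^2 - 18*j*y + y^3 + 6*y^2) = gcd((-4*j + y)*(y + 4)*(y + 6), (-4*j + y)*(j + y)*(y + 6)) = -4*j*y - 24*j + y^2 + 6*y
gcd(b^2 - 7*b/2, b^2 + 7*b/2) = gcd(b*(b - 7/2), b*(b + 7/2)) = b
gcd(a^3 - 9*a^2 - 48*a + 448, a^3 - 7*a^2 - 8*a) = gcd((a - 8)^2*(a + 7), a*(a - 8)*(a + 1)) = a - 8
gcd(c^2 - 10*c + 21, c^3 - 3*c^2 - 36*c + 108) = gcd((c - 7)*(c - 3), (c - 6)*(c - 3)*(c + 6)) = c - 3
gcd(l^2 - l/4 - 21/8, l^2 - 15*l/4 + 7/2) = l - 7/4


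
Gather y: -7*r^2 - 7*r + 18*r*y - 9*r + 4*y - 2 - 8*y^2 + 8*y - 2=-7*r^2 - 16*r - 8*y^2 + y*(18*r + 12) - 4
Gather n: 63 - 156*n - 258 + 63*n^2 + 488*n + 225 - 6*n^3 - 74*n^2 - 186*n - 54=-6*n^3 - 11*n^2 + 146*n - 24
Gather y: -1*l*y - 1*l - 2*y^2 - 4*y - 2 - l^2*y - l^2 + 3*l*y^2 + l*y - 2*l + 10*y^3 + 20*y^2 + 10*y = -l^2 - 3*l + 10*y^3 + y^2*(3*l + 18) + y*(6 - l^2) - 2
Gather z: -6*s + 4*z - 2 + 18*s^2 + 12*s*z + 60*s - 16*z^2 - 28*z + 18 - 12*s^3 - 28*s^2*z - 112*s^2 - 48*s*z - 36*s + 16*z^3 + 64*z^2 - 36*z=-12*s^3 - 94*s^2 + 18*s + 16*z^3 + 48*z^2 + z*(-28*s^2 - 36*s - 60) + 16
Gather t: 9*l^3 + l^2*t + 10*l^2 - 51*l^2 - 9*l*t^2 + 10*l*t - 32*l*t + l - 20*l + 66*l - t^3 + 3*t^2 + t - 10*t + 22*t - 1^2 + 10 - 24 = 9*l^3 - 41*l^2 + 47*l - t^3 + t^2*(3 - 9*l) + t*(l^2 - 22*l + 13) - 15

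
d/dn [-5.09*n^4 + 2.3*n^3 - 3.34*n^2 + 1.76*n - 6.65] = -20.36*n^3 + 6.9*n^2 - 6.68*n + 1.76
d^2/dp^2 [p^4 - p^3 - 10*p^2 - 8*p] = 12*p^2 - 6*p - 20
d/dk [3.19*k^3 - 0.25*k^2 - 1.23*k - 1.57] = 9.57*k^2 - 0.5*k - 1.23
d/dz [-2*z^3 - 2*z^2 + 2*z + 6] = -6*z^2 - 4*z + 2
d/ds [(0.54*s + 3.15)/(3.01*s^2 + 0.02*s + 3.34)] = (-1.6254*s^2 - 18.963*s + 1.7406)/(9.0601*s^4 + 0.1204*s^3 + 20.1072*s^2 + 0.1336*s + 11.1556)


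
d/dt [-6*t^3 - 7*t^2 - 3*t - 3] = -18*t^2 - 14*t - 3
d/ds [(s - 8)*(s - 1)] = 2*s - 9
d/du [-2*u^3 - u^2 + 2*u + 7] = -6*u^2 - 2*u + 2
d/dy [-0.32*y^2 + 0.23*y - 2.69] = 0.23 - 0.64*y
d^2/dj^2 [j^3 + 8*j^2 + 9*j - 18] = 6*j + 16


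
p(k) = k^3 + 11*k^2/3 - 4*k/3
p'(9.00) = 307.67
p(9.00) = 1014.00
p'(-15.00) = 563.67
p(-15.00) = -2530.00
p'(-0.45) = -4.03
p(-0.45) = 1.25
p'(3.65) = 65.40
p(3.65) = 92.61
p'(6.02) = 151.53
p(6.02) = 343.02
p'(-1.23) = -5.81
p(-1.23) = 5.33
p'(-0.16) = -2.43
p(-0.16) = 0.30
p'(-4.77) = 31.95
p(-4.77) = -18.74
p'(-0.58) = -4.58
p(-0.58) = 1.81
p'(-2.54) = -0.61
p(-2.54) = 10.66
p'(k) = 3*k^2 + 22*k/3 - 4/3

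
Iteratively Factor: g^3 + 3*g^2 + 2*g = (g + 1)*(g^2 + 2*g) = g*(g + 1)*(g + 2)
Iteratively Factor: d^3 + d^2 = (d)*(d^2 + d) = d*(d + 1)*(d)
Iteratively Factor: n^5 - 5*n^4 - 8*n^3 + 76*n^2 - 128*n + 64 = (n - 2)*(n^4 - 3*n^3 - 14*n^2 + 48*n - 32) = (n - 2)*(n + 4)*(n^3 - 7*n^2 + 14*n - 8) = (n - 4)*(n - 2)*(n + 4)*(n^2 - 3*n + 2) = (n - 4)*(n - 2)*(n - 1)*(n + 4)*(n - 2)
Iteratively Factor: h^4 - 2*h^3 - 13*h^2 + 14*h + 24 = (h + 3)*(h^3 - 5*h^2 + 2*h + 8) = (h - 2)*(h + 3)*(h^2 - 3*h - 4) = (h - 2)*(h + 1)*(h + 3)*(h - 4)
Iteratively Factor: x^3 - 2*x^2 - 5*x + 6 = (x + 2)*(x^2 - 4*x + 3) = (x - 1)*(x + 2)*(x - 3)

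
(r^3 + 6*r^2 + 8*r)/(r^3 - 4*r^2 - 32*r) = (r + 2)/(r - 8)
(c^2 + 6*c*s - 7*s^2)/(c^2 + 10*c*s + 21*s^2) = (c - s)/(c + 3*s)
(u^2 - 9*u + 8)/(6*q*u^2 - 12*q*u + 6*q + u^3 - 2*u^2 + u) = (u - 8)/(6*q*u - 6*q + u^2 - u)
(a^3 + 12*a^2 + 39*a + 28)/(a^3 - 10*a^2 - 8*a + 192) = (a^2 + 8*a + 7)/(a^2 - 14*a + 48)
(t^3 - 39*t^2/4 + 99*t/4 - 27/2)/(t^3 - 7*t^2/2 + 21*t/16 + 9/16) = 4*(t - 6)/(4*t + 1)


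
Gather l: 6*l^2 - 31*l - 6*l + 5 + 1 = 6*l^2 - 37*l + 6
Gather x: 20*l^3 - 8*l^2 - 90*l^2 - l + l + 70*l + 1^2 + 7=20*l^3 - 98*l^2 + 70*l + 8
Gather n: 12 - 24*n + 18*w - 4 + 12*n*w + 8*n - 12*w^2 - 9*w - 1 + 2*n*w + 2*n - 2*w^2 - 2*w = n*(14*w - 14) - 14*w^2 + 7*w + 7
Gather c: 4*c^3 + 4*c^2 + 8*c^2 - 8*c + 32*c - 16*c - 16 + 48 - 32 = 4*c^3 + 12*c^2 + 8*c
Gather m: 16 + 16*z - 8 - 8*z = 8*z + 8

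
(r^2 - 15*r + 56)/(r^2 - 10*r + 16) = (r - 7)/(r - 2)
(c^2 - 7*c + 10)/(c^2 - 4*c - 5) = (c - 2)/(c + 1)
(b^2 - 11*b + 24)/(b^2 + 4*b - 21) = (b - 8)/(b + 7)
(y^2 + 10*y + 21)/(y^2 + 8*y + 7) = (y + 3)/(y + 1)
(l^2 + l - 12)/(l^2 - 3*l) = (l + 4)/l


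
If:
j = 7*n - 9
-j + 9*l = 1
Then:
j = 7*n - 9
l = 7*n/9 - 8/9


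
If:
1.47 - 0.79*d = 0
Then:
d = 1.86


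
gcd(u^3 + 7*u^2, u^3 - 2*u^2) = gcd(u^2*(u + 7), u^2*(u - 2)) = u^2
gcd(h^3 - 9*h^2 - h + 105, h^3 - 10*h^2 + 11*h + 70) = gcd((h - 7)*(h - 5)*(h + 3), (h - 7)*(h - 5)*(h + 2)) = h^2 - 12*h + 35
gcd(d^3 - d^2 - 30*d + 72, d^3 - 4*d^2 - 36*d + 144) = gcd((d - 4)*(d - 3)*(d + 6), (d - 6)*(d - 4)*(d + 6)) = d^2 + 2*d - 24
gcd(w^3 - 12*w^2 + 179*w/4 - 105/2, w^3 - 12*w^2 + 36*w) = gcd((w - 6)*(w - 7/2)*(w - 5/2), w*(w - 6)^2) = w - 6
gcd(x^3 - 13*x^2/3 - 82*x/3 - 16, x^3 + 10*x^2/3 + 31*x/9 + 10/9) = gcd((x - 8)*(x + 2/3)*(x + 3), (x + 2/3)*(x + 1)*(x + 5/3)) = x + 2/3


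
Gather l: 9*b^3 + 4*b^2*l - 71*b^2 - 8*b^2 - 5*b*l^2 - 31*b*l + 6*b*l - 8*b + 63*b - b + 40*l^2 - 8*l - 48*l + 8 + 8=9*b^3 - 79*b^2 + 54*b + l^2*(40 - 5*b) + l*(4*b^2 - 25*b - 56) + 16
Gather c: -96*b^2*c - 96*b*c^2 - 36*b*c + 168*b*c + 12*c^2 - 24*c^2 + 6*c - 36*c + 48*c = c^2*(-96*b - 12) + c*(-96*b^2 + 132*b + 18)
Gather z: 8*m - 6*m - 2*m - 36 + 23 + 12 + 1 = 0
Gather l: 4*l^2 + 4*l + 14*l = 4*l^2 + 18*l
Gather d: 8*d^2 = 8*d^2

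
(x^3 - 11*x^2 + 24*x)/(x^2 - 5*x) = (x^2 - 11*x + 24)/(x - 5)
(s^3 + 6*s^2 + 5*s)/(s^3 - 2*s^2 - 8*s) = (s^2 + 6*s + 5)/(s^2 - 2*s - 8)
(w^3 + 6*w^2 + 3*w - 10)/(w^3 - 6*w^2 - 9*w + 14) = (w + 5)/(w - 7)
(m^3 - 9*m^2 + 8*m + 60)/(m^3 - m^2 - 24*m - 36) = (m - 5)/(m + 3)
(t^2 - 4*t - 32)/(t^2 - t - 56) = (t + 4)/(t + 7)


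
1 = 1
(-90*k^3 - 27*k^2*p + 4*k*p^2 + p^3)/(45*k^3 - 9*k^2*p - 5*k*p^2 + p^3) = (6*k + p)/(-3*k + p)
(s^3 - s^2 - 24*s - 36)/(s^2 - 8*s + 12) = (s^2 + 5*s + 6)/(s - 2)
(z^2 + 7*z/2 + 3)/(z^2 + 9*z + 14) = (z + 3/2)/(z + 7)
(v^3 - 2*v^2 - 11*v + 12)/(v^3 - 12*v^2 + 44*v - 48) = (v^2 + 2*v - 3)/(v^2 - 8*v + 12)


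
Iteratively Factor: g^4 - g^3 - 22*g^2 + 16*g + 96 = (g + 2)*(g^3 - 3*g^2 - 16*g + 48) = (g + 2)*(g + 4)*(g^2 - 7*g + 12) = (g - 3)*(g + 2)*(g + 4)*(g - 4)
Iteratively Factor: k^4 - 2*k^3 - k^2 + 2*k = (k - 1)*(k^3 - k^2 - 2*k) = (k - 2)*(k - 1)*(k^2 + k) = k*(k - 2)*(k - 1)*(k + 1)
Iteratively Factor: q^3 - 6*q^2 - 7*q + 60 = (q - 4)*(q^2 - 2*q - 15) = (q - 4)*(q + 3)*(q - 5)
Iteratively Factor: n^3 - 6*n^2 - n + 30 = (n - 5)*(n^2 - n - 6) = (n - 5)*(n + 2)*(n - 3)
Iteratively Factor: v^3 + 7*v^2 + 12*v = (v + 3)*(v^2 + 4*v) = v*(v + 3)*(v + 4)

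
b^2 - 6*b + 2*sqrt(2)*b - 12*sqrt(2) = (b - 6)*(b + 2*sqrt(2))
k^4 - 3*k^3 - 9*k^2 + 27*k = k*(k - 3)^2*(k + 3)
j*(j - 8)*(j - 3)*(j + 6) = j^4 - 5*j^3 - 42*j^2 + 144*j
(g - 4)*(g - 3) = g^2 - 7*g + 12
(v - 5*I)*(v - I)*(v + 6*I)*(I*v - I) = I*v^4 - I*v^3 + 31*I*v^2 + 30*v - 31*I*v - 30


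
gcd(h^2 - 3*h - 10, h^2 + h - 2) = h + 2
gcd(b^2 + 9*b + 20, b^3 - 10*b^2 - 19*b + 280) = b + 5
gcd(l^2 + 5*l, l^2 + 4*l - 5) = l + 5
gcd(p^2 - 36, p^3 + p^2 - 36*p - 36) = p^2 - 36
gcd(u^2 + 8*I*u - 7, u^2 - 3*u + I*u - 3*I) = u + I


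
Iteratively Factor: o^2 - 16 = (o + 4)*(o - 4)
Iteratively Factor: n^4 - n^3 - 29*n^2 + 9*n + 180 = (n + 4)*(n^3 - 5*n^2 - 9*n + 45) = (n - 5)*(n + 4)*(n^2 - 9) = (n - 5)*(n + 3)*(n + 4)*(n - 3)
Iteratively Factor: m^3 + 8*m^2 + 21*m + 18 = (m + 2)*(m^2 + 6*m + 9) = (m + 2)*(m + 3)*(m + 3)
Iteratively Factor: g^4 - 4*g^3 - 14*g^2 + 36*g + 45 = (g - 3)*(g^3 - g^2 - 17*g - 15) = (g - 3)*(g + 1)*(g^2 - 2*g - 15) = (g - 5)*(g - 3)*(g + 1)*(g + 3)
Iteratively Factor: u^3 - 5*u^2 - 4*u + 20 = (u + 2)*(u^2 - 7*u + 10) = (u - 2)*(u + 2)*(u - 5)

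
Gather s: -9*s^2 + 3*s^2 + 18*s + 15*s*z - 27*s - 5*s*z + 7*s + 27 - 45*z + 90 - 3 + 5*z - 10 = -6*s^2 + s*(10*z - 2) - 40*z + 104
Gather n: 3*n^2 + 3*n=3*n^2 + 3*n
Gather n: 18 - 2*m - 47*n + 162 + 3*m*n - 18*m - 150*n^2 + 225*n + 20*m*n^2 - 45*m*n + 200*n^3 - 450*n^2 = -20*m + 200*n^3 + n^2*(20*m - 600) + n*(178 - 42*m) + 180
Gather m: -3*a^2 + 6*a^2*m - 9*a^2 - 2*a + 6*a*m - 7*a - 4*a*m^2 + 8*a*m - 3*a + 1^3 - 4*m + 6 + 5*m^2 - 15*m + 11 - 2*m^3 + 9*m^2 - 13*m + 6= -12*a^2 - 12*a - 2*m^3 + m^2*(14 - 4*a) + m*(6*a^2 + 14*a - 32) + 24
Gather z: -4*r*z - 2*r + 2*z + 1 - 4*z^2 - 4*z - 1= -2*r - 4*z^2 + z*(-4*r - 2)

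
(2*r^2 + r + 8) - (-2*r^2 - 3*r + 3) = 4*r^2 + 4*r + 5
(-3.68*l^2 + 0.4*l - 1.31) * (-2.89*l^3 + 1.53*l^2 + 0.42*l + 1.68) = 10.6352*l^5 - 6.7864*l^4 + 2.8523*l^3 - 8.0187*l^2 + 0.1218*l - 2.2008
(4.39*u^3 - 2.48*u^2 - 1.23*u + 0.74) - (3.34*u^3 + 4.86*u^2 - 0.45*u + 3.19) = 1.05*u^3 - 7.34*u^2 - 0.78*u - 2.45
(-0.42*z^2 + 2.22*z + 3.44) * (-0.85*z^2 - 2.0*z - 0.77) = 0.357*z^4 - 1.047*z^3 - 7.0406*z^2 - 8.5894*z - 2.6488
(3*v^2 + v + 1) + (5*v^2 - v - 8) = 8*v^2 - 7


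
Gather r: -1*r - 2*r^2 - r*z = -2*r^2 + r*(-z - 1)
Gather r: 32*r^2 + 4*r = 32*r^2 + 4*r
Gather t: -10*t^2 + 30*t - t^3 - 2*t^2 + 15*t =-t^3 - 12*t^2 + 45*t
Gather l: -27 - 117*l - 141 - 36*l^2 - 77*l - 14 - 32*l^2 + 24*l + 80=-68*l^2 - 170*l - 102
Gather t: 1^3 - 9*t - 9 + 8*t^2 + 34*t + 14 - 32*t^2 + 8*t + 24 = -24*t^2 + 33*t + 30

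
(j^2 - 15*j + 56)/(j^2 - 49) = (j - 8)/(j + 7)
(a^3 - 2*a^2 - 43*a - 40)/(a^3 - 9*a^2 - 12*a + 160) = (a^2 + 6*a + 5)/(a^2 - a - 20)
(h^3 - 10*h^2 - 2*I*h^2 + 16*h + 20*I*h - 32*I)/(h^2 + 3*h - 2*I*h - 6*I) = (h^2 - 10*h + 16)/(h + 3)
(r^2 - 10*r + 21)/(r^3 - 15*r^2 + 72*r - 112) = (r - 3)/(r^2 - 8*r + 16)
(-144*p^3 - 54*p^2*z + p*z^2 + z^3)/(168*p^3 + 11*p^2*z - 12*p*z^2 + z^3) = (6*p + z)/(-7*p + z)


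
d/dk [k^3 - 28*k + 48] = 3*k^2 - 28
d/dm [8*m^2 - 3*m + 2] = 16*m - 3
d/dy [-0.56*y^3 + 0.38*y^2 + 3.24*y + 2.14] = -1.68*y^2 + 0.76*y + 3.24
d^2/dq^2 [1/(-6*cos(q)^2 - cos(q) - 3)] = (144*sin(q)^4 - sin(q)^2 - 51*cos(q)/2 + 9*cos(3*q)/2 - 109)/(-6*sin(q)^2 + cos(q) + 9)^3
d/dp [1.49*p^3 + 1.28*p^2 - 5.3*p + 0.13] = 4.47*p^2 + 2.56*p - 5.3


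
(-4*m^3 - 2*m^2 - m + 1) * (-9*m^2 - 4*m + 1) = 36*m^5 + 34*m^4 + 13*m^3 - 7*m^2 - 5*m + 1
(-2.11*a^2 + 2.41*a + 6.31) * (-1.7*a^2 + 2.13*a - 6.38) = 3.587*a^4 - 8.5913*a^3 + 7.8681*a^2 - 1.9355*a - 40.2578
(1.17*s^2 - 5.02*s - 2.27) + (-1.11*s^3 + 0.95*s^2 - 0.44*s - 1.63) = -1.11*s^3 + 2.12*s^2 - 5.46*s - 3.9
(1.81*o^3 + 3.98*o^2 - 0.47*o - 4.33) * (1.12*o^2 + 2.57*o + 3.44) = 2.0272*o^5 + 9.1093*o^4 + 15.9286*o^3 + 7.6337*o^2 - 12.7449*o - 14.8952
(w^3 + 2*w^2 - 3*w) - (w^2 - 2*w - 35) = w^3 + w^2 - w + 35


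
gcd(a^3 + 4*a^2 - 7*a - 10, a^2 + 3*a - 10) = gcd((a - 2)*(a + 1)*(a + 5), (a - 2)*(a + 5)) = a^2 + 3*a - 10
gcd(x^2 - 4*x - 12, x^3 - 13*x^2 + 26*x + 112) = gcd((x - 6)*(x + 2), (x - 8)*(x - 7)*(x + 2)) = x + 2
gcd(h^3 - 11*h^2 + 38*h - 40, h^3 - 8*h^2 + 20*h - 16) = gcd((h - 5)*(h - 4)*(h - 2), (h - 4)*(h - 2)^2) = h^2 - 6*h + 8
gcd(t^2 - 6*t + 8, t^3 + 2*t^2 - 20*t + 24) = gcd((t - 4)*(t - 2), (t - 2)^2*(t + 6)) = t - 2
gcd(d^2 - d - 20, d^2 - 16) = d + 4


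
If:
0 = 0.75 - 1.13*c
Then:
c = 0.66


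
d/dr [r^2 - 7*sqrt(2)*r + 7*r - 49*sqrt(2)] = 2*r - 7*sqrt(2) + 7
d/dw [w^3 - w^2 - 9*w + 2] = 3*w^2 - 2*w - 9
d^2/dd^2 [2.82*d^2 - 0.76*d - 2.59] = 5.64000000000000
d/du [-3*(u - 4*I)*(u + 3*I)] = -6*u + 3*I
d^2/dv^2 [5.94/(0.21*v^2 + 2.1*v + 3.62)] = (-0.523908*v^2 - 5.23908*v + 5.94*(0.42*v + 2.1)*(0.84*v + 4.2) - 9.031176)/(0.21*v^2 + 2.1*v + 3.62)^3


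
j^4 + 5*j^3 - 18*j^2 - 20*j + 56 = (j - 2)^2*(j + 2)*(j + 7)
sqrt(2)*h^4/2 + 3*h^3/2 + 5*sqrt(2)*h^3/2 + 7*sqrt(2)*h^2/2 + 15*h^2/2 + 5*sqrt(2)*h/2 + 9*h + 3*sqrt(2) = (h + 2)*(h + 3)*(h + sqrt(2))*(sqrt(2)*h/2 + 1/2)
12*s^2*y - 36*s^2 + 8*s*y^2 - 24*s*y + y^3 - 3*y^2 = (2*s + y)*(6*s + y)*(y - 3)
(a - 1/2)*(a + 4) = a^2 + 7*a/2 - 2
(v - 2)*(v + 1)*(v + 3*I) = v^3 - v^2 + 3*I*v^2 - 2*v - 3*I*v - 6*I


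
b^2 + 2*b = b*(b + 2)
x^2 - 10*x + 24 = (x - 6)*(x - 4)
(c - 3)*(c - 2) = c^2 - 5*c + 6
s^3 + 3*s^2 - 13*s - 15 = (s - 3)*(s + 1)*(s + 5)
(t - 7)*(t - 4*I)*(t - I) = t^3 - 7*t^2 - 5*I*t^2 - 4*t + 35*I*t + 28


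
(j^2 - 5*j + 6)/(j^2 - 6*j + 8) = (j - 3)/(j - 4)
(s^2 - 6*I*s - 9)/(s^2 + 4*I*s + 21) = (s - 3*I)/(s + 7*I)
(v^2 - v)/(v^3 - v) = 1/(v + 1)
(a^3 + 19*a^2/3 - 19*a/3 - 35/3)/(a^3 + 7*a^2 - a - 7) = (a - 5/3)/(a - 1)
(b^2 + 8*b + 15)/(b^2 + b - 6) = (b + 5)/(b - 2)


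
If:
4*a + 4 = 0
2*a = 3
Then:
No Solution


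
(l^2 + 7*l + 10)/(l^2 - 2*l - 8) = (l + 5)/(l - 4)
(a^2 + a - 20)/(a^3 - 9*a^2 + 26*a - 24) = (a + 5)/(a^2 - 5*a + 6)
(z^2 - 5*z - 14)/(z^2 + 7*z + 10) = (z - 7)/(z + 5)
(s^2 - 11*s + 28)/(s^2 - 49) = (s - 4)/(s + 7)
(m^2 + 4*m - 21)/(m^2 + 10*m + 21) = (m - 3)/(m + 3)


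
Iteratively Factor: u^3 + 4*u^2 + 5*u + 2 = (u + 1)*(u^2 + 3*u + 2) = (u + 1)^2*(u + 2)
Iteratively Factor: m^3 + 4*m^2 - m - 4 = (m - 1)*(m^2 + 5*m + 4) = (m - 1)*(m + 4)*(m + 1)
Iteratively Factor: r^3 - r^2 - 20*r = (r)*(r^2 - r - 20) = r*(r + 4)*(r - 5)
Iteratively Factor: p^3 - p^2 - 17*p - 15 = (p + 3)*(p^2 - 4*p - 5) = (p - 5)*(p + 3)*(p + 1)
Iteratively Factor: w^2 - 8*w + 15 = (w - 3)*(w - 5)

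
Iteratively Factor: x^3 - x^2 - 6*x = (x - 3)*(x^2 + 2*x) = (x - 3)*(x + 2)*(x)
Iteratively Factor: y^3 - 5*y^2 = (y)*(y^2 - 5*y) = y*(y - 5)*(y)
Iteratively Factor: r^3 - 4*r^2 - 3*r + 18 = (r - 3)*(r^2 - r - 6) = (r - 3)*(r + 2)*(r - 3)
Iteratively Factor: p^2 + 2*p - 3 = (p - 1)*(p + 3)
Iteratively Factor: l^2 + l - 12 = (l - 3)*(l + 4)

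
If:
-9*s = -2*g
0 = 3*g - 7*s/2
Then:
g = 0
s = 0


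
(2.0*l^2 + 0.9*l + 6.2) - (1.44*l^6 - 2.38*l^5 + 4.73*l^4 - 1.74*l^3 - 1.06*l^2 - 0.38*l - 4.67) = -1.44*l^6 + 2.38*l^5 - 4.73*l^4 + 1.74*l^3 + 3.06*l^2 + 1.28*l + 10.87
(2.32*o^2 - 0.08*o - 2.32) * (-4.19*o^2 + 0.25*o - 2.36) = -9.7208*o^4 + 0.9152*o^3 + 4.2256*o^2 - 0.3912*o + 5.4752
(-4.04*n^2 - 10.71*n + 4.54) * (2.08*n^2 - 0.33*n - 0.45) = -8.4032*n^4 - 20.9436*n^3 + 14.7955*n^2 + 3.3213*n - 2.043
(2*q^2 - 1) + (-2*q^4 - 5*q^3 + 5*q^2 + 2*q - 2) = -2*q^4 - 5*q^3 + 7*q^2 + 2*q - 3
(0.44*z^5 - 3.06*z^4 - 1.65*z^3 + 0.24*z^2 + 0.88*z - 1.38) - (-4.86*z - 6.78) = 0.44*z^5 - 3.06*z^4 - 1.65*z^3 + 0.24*z^2 + 5.74*z + 5.4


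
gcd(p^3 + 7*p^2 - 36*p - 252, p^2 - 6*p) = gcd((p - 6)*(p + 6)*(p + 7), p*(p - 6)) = p - 6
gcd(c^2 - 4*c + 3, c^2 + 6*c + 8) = 1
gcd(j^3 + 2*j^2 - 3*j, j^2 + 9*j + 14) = 1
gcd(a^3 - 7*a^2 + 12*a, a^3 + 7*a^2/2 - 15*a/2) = a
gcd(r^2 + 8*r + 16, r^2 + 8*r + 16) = r^2 + 8*r + 16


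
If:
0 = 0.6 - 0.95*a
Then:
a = 0.63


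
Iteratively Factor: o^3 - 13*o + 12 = (o - 3)*(o^2 + 3*o - 4) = (o - 3)*(o - 1)*(o + 4)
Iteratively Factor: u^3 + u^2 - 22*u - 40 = (u + 4)*(u^2 - 3*u - 10) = (u + 2)*(u + 4)*(u - 5)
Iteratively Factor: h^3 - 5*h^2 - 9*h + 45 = (h - 3)*(h^2 - 2*h - 15) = (h - 5)*(h - 3)*(h + 3)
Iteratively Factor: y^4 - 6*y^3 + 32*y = (y - 4)*(y^3 - 2*y^2 - 8*y) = (y - 4)*(y + 2)*(y^2 - 4*y) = y*(y - 4)*(y + 2)*(y - 4)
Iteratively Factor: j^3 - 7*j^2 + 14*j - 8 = (j - 2)*(j^2 - 5*j + 4) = (j - 2)*(j - 1)*(j - 4)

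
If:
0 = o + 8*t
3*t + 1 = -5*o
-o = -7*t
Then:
No Solution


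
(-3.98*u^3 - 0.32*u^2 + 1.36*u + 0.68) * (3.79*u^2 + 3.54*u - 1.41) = -15.0842*u^5 - 15.302*u^4 + 9.6334*u^3 + 7.8428*u^2 + 0.4896*u - 0.9588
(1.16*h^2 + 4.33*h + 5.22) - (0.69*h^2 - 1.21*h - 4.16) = 0.47*h^2 + 5.54*h + 9.38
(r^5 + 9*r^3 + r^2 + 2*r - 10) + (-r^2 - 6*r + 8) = r^5 + 9*r^3 - 4*r - 2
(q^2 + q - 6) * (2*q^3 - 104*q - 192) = 2*q^5 + 2*q^4 - 116*q^3 - 296*q^2 + 432*q + 1152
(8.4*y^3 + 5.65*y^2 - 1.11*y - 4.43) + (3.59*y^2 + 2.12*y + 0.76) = 8.4*y^3 + 9.24*y^2 + 1.01*y - 3.67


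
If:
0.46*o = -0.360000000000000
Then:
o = -0.78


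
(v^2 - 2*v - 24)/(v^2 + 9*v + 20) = (v - 6)/(v + 5)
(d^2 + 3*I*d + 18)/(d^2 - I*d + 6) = (d + 6*I)/(d + 2*I)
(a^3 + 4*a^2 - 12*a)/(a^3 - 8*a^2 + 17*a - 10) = a*(a + 6)/(a^2 - 6*a + 5)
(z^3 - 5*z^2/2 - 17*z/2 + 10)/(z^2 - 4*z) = z + 3/2 - 5/(2*z)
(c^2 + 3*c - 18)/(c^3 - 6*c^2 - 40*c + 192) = (c - 3)/(c^2 - 12*c + 32)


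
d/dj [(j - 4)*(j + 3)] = 2*j - 1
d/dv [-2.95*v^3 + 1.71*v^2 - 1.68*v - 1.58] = -8.85*v^2 + 3.42*v - 1.68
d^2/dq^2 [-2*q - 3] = 0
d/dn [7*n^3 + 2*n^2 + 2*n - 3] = 21*n^2 + 4*n + 2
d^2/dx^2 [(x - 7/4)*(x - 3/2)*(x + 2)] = 6*x - 5/2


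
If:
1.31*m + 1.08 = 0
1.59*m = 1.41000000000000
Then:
No Solution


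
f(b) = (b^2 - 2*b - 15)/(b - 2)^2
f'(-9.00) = -0.04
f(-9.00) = 0.69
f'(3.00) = 28.00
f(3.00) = -12.00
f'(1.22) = -66.50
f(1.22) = -26.22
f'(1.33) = -104.20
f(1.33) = -35.40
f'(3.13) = 19.23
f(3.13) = -8.98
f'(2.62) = 120.67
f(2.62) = -34.80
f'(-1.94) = -0.62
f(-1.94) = -0.47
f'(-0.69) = -1.82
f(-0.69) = -1.82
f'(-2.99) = -0.32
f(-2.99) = -0.00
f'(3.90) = 3.82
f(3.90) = -2.10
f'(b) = (2*b - 2)/(b - 2)^2 - 2*(b^2 - 2*b - 15)/(b - 2)^3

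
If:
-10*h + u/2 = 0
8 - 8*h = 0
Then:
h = 1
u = 20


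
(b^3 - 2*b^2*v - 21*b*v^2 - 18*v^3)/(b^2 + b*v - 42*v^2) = (b^2 + 4*b*v + 3*v^2)/(b + 7*v)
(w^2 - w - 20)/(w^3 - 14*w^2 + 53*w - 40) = (w + 4)/(w^2 - 9*w + 8)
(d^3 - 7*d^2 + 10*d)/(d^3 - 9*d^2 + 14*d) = (d - 5)/(d - 7)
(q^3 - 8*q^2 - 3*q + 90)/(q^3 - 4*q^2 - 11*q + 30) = (q - 6)/(q - 2)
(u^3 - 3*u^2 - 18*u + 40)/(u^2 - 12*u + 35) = (u^2 + 2*u - 8)/(u - 7)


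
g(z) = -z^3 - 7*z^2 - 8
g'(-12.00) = -264.00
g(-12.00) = 712.00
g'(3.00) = -69.00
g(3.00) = -98.00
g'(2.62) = -57.27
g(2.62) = -74.04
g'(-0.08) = 1.10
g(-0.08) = -8.04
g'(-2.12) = 16.20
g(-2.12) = -29.93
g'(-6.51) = -36.00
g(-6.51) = -28.77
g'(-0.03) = 0.42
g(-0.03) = -8.01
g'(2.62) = -57.27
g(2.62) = -74.04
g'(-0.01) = 0.14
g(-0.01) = -8.00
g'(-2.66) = 16.01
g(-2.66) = -38.71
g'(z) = -3*z^2 - 14*z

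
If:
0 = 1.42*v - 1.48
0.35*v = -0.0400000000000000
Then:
No Solution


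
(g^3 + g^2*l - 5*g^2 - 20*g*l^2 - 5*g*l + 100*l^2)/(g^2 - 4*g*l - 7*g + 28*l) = (g^2 + 5*g*l - 5*g - 25*l)/(g - 7)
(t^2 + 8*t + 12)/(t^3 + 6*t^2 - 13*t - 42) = (t + 6)/(t^2 + 4*t - 21)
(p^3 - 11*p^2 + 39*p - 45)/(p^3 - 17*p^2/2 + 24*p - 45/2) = 2*(p - 5)/(2*p - 5)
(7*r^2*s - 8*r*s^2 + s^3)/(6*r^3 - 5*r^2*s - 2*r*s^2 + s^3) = s*(7*r - s)/(6*r^2 + r*s - s^2)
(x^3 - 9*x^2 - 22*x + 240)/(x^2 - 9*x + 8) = (x^2 - x - 30)/(x - 1)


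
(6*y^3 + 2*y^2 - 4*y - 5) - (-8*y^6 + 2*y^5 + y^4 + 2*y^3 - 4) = 8*y^6 - 2*y^5 - y^4 + 4*y^3 + 2*y^2 - 4*y - 1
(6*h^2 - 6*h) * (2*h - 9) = 12*h^3 - 66*h^2 + 54*h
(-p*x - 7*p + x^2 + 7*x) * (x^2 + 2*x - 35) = -p*x^3 - 9*p*x^2 + 21*p*x + 245*p + x^4 + 9*x^3 - 21*x^2 - 245*x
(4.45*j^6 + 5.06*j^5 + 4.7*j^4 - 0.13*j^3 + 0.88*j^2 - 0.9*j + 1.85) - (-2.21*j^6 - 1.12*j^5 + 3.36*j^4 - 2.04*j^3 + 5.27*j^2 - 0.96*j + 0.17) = 6.66*j^6 + 6.18*j^5 + 1.34*j^4 + 1.91*j^3 - 4.39*j^2 + 0.0599999999999999*j + 1.68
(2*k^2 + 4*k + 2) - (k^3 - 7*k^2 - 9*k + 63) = -k^3 + 9*k^2 + 13*k - 61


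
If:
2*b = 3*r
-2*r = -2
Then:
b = 3/2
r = 1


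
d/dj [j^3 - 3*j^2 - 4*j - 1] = 3*j^2 - 6*j - 4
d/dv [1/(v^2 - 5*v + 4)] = (5 - 2*v)/(v^2 - 5*v + 4)^2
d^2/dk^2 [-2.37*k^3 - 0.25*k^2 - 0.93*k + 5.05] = -14.22*k - 0.5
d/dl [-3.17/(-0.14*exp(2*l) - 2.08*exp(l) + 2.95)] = (-0.8876*exp(l) - 6.5936)*exp(l)/(0.14*exp(2*l) + 2.08*exp(l) - 2.95)^2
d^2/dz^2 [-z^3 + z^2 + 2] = 2 - 6*z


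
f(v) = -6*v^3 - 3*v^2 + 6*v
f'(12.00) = -2658.00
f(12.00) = -10728.00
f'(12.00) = -2658.00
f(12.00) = -10728.00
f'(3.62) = -251.60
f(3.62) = -302.22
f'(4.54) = -392.25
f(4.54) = -596.05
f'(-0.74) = 0.58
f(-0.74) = -3.65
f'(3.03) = -177.44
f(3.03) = -176.27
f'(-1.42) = -21.78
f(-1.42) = 2.61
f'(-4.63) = -352.08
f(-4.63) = 503.43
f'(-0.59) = 3.27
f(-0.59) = -3.35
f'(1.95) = -74.14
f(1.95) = -44.20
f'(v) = -18*v^2 - 6*v + 6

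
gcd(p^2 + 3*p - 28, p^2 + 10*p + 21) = p + 7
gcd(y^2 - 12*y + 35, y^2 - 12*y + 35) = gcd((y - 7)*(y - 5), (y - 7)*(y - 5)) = y^2 - 12*y + 35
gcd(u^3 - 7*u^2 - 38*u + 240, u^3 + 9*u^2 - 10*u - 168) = u + 6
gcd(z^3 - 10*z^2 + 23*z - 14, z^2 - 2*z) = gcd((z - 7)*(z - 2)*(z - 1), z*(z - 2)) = z - 2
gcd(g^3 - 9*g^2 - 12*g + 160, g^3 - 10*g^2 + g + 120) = g^2 - 13*g + 40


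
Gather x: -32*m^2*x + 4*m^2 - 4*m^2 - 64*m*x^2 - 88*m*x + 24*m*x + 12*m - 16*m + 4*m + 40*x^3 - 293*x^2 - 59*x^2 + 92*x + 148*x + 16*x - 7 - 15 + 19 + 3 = 40*x^3 + x^2*(-64*m - 352) + x*(-32*m^2 - 64*m + 256)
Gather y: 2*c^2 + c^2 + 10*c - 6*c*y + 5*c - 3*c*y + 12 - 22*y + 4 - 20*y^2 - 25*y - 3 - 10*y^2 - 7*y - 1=3*c^2 + 15*c - 30*y^2 + y*(-9*c - 54) + 12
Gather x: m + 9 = m + 9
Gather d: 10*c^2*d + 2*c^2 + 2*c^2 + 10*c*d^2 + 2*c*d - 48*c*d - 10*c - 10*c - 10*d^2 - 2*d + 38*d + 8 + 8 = 4*c^2 - 20*c + d^2*(10*c - 10) + d*(10*c^2 - 46*c + 36) + 16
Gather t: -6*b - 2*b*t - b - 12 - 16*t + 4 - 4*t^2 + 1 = -7*b - 4*t^2 + t*(-2*b - 16) - 7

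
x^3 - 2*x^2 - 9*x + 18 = (x - 3)*(x - 2)*(x + 3)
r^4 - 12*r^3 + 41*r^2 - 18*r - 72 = (r - 6)*(r - 4)*(r - 3)*(r + 1)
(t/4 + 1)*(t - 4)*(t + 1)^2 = t^4/4 + t^3/2 - 15*t^2/4 - 8*t - 4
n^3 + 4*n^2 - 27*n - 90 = (n - 5)*(n + 3)*(n + 6)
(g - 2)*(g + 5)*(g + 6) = g^3 + 9*g^2 + 8*g - 60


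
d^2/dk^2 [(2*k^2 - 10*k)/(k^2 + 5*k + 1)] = 4*(-10*k^3 - 3*k^2 + 15*k + 26)/(k^6 + 15*k^5 + 78*k^4 + 155*k^3 + 78*k^2 + 15*k + 1)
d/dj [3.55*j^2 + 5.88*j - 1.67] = 7.1*j + 5.88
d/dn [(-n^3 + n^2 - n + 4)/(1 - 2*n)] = (4*n^3 - 5*n^2 + 2*n + 7)/(4*n^2 - 4*n + 1)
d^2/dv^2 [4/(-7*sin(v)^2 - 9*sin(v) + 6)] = 4*(196*sin(v)^4 + 189*sin(v)^3 - 45*sin(v)^2 - 324*sin(v) - 246)/(7*sin(v)^2 + 9*sin(v) - 6)^3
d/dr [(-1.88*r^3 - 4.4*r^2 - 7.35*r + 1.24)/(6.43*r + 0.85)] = (-24.1768*r^3 - 33.086*r^2 - 7.48*r - 14.2207)/(41.3449*r^2 + 10.931*r + 0.7225)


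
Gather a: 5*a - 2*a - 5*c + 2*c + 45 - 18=3*a - 3*c + 27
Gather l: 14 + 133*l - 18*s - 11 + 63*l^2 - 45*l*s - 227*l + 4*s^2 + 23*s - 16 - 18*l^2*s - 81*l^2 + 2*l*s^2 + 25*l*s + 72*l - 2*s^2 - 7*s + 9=l^2*(-18*s - 18) + l*(2*s^2 - 20*s - 22) + 2*s^2 - 2*s - 4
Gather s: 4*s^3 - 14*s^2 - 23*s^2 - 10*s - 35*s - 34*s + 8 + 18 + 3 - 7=4*s^3 - 37*s^2 - 79*s + 22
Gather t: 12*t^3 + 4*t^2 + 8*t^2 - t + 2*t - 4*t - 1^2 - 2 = 12*t^3 + 12*t^2 - 3*t - 3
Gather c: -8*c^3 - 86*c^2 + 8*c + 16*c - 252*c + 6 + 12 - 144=-8*c^3 - 86*c^2 - 228*c - 126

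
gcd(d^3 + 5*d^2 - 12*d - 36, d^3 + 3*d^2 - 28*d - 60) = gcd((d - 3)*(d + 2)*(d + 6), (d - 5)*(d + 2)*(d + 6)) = d^2 + 8*d + 12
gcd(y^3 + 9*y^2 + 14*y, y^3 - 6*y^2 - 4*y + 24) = y + 2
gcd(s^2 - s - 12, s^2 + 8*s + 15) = s + 3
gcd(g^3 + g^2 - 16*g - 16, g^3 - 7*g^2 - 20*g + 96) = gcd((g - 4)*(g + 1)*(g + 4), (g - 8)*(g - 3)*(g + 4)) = g + 4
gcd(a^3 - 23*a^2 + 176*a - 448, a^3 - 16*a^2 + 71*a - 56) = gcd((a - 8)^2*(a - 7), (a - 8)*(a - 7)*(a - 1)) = a^2 - 15*a + 56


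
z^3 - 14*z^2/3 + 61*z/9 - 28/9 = (z - 7/3)*(z - 4/3)*(z - 1)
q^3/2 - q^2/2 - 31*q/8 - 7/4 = (q/2 + 1)*(q - 7/2)*(q + 1/2)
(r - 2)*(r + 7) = r^2 + 5*r - 14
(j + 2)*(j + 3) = j^2 + 5*j + 6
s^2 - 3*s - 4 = (s - 4)*(s + 1)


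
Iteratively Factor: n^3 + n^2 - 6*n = (n)*(n^2 + n - 6) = n*(n - 2)*(n + 3)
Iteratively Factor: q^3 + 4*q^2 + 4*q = (q)*(q^2 + 4*q + 4) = q*(q + 2)*(q + 2)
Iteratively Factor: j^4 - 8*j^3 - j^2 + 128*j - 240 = (j - 3)*(j^3 - 5*j^2 - 16*j + 80) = (j - 5)*(j - 3)*(j^2 - 16) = (j - 5)*(j - 4)*(j - 3)*(j + 4)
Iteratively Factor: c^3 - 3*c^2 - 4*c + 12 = (c - 2)*(c^2 - c - 6) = (c - 2)*(c + 2)*(c - 3)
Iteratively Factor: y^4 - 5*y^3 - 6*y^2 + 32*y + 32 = (y - 4)*(y^3 - y^2 - 10*y - 8) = (y - 4)*(y + 1)*(y^2 - 2*y - 8) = (y - 4)*(y + 1)*(y + 2)*(y - 4)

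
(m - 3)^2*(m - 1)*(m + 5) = m^4 - 2*m^3 - 20*m^2 + 66*m - 45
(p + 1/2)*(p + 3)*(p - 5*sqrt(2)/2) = p^3 - 5*sqrt(2)*p^2/2 + 7*p^2/2 - 35*sqrt(2)*p/4 + 3*p/2 - 15*sqrt(2)/4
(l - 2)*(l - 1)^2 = l^3 - 4*l^2 + 5*l - 2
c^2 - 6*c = c*(c - 6)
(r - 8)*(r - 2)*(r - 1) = r^3 - 11*r^2 + 26*r - 16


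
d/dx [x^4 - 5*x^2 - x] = 4*x^3 - 10*x - 1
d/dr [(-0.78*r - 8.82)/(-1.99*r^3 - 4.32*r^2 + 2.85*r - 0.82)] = (-3.1044*r^3 - 56.025*r^2 - 76.2048*r + 25.7766)/(3.9601*r^6 + 17.1936*r^5 + 7.3194*r^4 - 21.3604*r^3 + 15.2073*r^2 - 4.674*r + 0.6724)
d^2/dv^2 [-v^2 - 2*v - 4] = -2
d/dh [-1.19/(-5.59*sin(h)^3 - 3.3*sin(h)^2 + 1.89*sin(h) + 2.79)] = (-19.9563*sin(h)^2 - 7.854*sin(h) + 2.2491)*cos(h)/(5.59*sin(h)^3 + 3.3*sin(h)^2 - 1.89*sin(h) - 2.79)^2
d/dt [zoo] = 0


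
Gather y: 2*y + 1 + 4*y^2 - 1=4*y^2 + 2*y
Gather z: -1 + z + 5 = z + 4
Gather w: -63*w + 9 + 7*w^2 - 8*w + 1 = 7*w^2 - 71*w + 10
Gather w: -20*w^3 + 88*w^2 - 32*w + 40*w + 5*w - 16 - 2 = -20*w^3 + 88*w^2 + 13*w - 18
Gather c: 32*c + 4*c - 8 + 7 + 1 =36*c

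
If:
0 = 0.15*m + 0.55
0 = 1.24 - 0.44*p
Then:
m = -3.67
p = 2.82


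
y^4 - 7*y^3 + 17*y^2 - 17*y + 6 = (y - 3)*(y - 2)*(y - 1)^2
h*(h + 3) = h^2 + 3*h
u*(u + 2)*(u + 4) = u^3 + 6*u^2 + 8*u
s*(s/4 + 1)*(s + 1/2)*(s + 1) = s^4/4 + 11*s^3/8 + 13*s^2/8 + s/2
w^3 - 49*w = w*(w - 7)*(w + 7)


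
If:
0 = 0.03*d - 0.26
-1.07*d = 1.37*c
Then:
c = -6.77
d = 8.67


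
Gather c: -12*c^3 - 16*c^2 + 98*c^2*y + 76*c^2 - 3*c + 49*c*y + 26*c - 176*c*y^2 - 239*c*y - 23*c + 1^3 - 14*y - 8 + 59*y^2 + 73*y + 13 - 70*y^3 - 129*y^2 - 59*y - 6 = -12*c^3 + c^2*(98*y + 60) + c*(-176*y^2 - 190*y) - 70*y^3 - 70*y^2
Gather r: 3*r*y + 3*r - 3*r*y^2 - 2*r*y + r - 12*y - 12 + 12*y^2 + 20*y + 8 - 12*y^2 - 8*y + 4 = r*(-3*y^2 + y + 4)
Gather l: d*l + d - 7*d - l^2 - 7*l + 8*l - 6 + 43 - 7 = -6*d - l^2 + l*(d + 1) + 30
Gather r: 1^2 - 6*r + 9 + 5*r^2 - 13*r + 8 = 5*r^2 - 19*r + 18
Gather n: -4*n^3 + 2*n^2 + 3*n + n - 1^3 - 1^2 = -4*n^3 + 2*n^2 + 4*n - 2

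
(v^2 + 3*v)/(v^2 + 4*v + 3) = v/(v + 1)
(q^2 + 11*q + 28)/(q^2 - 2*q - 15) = (q^2 + 11*q + 28)/(q^2 - 2*q - 15)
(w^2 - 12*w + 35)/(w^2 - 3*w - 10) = (w - 7)/(w + 2)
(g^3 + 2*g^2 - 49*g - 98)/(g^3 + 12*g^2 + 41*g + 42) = (g - 7)/(g + 3)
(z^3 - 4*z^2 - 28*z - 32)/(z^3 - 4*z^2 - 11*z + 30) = (z^3 - 4*z^2 - 28*z - 32)/(z^3 - 4*z^2 - 11*z + 30)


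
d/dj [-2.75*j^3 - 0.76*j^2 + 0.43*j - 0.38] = -8.25*j^2 - 1.52*j + 0.43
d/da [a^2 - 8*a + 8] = 2*a - 8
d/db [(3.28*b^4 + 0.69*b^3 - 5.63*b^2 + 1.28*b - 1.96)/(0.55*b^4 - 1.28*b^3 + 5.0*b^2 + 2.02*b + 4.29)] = (-4.5779*b^6 + 38.993*b^5 + 14.0084*b^4 + 66.6612*b^3 - 16.4187*b^2 - 28.7054*b + 9.4504)/(0.3025*b^8 - 1.408*b^7 + 7.1384*b^6 - 10.578*b^5 + 24.5478*b^4 + 9.2176*b^3 + 46.9804*b^2 + 17.3316*b + 18.4041)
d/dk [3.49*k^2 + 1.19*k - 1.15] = 6.98*k + 1.19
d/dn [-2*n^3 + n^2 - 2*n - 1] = -6*n^2 + 2*n - 2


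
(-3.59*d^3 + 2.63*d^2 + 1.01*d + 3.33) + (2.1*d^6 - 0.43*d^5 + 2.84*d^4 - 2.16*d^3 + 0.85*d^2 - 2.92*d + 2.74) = 2.1*d^6 - 0.43*d^5 + 2.84*d^4 - 5.75*d^3 + 3.48*d^2 - 1.91*d + 6.07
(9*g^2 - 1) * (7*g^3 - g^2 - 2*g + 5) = 63*g^5 - 9*g^4 - 25*g^3 + 46*g^2 + 2*g - 5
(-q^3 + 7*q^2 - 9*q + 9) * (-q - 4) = q^4 - 3*q^3 - 19*q^2 + 27*q - 36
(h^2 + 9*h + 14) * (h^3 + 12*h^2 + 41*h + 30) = h^5 + 21*h^4 + 163*h^3 + 567*h^2 + 844*h + 420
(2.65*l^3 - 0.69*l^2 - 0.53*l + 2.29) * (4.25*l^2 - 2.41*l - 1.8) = 11.2625*l^5 - 9.319*l^4 - 5.3596*l^3 + 12.2518*l^2 - 4.5649*l - 4.122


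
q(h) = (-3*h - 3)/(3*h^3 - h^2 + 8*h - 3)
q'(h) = (-3*h - 3)*(-9*h^2 + 2*h - 8)/(3*h^3 - h^2 + 8*h - 3)^2 - 3/(3*h^3 - h^2 + 8*h - 3)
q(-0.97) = 0.01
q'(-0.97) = 0.22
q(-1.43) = -0.05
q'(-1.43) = 0.06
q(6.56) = -0.03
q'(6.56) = 0.01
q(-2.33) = -0.06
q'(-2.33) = -0.01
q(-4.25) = -0.03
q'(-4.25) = -0.01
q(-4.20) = -0.03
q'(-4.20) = -0.01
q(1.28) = -0.58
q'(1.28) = 0.72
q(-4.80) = -0.03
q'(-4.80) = -0.01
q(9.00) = -0.01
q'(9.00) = 0.00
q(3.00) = -0.13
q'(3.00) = 0.08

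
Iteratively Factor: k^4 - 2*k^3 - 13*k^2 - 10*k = (k + 1)*(k^3 - 3*k^2 - 10*k) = (k + 1)*(k + 2)*(k^2 - 5*k) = k*(k + 1)*(k + 2)*(k - 5)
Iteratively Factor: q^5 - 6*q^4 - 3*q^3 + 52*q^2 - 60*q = (q - 5)*(q^4 - q^3 - 8*q^2 + 12*q) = q*(q - 5)*(q^3 - q^2 - 8*q + 12) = q*(q - 5)*(q - 2)*(q^2 + q - 6) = q*(q - 5)*(q - 2)^2*(q + 3)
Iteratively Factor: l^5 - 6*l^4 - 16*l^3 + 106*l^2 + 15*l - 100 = (l + 1)*(l^4 - 7*l^3 - 9*l^2 + 115*l - 100) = (l - 5)*(l + 1)*(l^3 - 2*l^2 - 19*l + 20) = (l - 5)^2*(l + 1)*(l^2 + 3*l - 4) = (l - 5)^2*(l - 1)*(l + 1)*(l + 4)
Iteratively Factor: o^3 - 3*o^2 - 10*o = (o - 5)*(o^2 + 2*o) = (o - 5)*(o + 2)*(o)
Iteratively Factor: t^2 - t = (t - 1)*(t)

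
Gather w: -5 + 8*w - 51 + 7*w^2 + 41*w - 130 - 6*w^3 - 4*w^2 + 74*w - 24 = -6*w^3 + 3*w^2 + 123*w - 210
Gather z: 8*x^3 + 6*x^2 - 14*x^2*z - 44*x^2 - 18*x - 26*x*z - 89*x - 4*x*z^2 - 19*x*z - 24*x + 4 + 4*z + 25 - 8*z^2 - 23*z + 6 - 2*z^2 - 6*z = 8*x^3 - 38*x^2 - 131*x + z^2*(-4*x - 10) + z*(-14*x^2 - 45*x - 25) + 35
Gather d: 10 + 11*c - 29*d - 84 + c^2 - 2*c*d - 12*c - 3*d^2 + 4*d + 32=c^2 - c - 3*d^2 + d*(-2*c - 25) - 42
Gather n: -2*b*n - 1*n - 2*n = n*(-2*b - 3)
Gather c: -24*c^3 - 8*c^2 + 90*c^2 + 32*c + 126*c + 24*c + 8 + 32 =-24*c^3 + 82*c^2 + 182*c + 40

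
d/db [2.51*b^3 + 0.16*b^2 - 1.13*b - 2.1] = 7.53*b^2 + 0.32*b - 1.13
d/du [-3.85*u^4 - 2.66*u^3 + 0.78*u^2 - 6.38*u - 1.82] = -15.4*u^3 - 7.98*u^2 + 1.56*u - 6.38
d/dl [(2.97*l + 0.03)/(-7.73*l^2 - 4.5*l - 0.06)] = (22.9581*l^2 + 0.463800000000001*l - 0.0432)/(59.7529*l^4 + 69.57*l^3 + 21.1776*l^2 + 0.54*l + 0.0036)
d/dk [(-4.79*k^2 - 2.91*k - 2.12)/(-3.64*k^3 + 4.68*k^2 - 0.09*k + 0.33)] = (-17.4356*k^4 - 21.1848*k^3 - 9.1005*k^2 + 16.6818*k - 1.1511)/(13.2496*k^6 - 34.0704*k^5 + 22.5576*k^4 - 3.2448*k^3 + 3.0969*k^2 - 0.0594*k + 0.1089)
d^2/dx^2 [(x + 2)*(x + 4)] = 2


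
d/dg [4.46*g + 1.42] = 4.46000000000000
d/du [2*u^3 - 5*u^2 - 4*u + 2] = 6*u^2 - 10*u - 4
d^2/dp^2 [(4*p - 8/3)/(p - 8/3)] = 432/(3*p - 8)^3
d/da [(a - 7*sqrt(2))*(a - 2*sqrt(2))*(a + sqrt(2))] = 3*a^2 - 16*sqrt(2)*a + 10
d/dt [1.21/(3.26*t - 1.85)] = -3.9446/(3.26*t - 1.85)^2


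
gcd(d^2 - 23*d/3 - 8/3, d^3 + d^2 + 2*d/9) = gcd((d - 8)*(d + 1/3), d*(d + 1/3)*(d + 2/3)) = d + 1/3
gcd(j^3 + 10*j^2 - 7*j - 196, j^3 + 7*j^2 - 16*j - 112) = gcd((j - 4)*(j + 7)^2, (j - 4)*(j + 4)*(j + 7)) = j^2 + 3*j - 28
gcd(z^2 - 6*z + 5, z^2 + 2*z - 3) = z - 1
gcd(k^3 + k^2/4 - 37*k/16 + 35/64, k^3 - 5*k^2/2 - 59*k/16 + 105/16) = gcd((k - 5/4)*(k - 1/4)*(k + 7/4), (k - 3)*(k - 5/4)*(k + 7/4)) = k^2 + k/2 - 35/16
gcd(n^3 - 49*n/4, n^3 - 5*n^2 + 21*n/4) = n^2 - 7*n/2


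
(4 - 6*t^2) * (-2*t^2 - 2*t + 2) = 12*t^4 + 12*t^3 - 20*t^2 - 8*t + 8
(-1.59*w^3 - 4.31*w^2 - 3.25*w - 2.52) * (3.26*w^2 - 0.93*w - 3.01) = -5.1834*w^5 - 12.5719*w^4 - 1.8008*w^3 + 7.7804*w^2 + 12.1261*w + 7.5852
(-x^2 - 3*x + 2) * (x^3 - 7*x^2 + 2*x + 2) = -x^5 + 4*x^4 + 21*x^3 - 22*x^2 - 2*x + 4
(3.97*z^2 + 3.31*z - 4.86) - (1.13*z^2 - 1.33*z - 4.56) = 2.84*z^2 + 4.64*z - 0.300000000000001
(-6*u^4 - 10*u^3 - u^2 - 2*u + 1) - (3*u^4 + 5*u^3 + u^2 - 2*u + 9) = -9*u^4 - 15*u^3 - 2*u^2 - 8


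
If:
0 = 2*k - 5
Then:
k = 5/2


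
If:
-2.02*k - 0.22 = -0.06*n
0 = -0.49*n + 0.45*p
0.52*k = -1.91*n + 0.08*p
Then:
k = -0.11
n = 0.03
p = 0.03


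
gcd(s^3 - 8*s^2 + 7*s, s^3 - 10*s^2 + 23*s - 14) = s^2 - 8*s + 7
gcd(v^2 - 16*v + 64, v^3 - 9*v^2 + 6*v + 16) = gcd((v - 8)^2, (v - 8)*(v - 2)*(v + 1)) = v - 8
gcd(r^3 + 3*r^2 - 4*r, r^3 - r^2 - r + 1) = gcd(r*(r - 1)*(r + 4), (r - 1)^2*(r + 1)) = r - 1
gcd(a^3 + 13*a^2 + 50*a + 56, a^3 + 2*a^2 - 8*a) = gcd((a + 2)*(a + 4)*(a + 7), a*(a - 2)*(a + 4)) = a + 4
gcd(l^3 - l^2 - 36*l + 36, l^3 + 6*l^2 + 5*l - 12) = l - 1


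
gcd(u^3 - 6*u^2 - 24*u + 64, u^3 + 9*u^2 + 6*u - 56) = u^2 + 2*u - 8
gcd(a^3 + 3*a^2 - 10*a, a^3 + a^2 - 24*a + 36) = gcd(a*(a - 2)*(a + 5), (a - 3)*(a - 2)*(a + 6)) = a - 2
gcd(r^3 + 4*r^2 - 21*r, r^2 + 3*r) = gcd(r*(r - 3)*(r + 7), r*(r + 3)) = r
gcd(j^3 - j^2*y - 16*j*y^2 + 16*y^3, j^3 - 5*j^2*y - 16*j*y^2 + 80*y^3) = -j^2 + 16*y^2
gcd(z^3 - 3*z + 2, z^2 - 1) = z - 1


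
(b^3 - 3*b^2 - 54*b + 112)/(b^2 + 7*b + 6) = (b^3 - 3*b^2 - 54*b + 112)/(b^2 + 7*b + 6)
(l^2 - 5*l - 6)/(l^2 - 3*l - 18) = (l + 1)/(l + 3)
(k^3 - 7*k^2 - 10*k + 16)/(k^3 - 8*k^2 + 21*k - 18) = (k^3 - 7*k^2 - 10*k + 16)/(k^3 - 8*k^2 + 21*k - 18)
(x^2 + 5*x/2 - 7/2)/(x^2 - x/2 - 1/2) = (2*x + 7)/(2*x + 1)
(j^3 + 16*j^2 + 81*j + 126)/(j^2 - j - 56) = (j^2 + 9*j + 18)/(j - 8)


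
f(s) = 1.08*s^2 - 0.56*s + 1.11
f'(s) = 2.16*s - 0.56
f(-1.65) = 4.97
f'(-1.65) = -4.12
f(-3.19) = 13.89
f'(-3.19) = -7.45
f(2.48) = 6.36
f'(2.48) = 4.80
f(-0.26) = 1.33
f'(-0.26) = -1.12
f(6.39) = 41.63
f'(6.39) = 13.24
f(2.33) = 5.67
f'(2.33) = 4.47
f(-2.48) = 9.14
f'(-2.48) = -5.92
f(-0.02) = 1.12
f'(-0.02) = -0.60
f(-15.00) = 252.51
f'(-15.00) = -32.96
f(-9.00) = 93.63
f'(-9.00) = -20.00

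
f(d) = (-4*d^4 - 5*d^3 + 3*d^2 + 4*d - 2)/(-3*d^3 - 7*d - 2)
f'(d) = (9*d^2 + 7)*(-4*d^4 - 5*d^3 + 3*d^2 + 4*d - 2)/(-3*d^3 - 7*d - 2)^2 + (-16*d^3 - 15*d^2 + 6*d + 4)/(-3*d^3 - 7*d - 2) = (12*d^6 + 93*d^4 + 126*d^3 - 9*d^2 - 12*d - 22)/(9*d^6 + 42*d^4 + 12*d^3 + 49*d^2 + 28*d + 4)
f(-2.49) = -1.13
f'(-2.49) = 1.17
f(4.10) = 5.94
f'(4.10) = 1.63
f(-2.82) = -1.53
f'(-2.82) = 1.25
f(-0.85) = -0.39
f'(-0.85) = -1.27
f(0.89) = 0.20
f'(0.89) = 1.06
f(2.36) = 2.86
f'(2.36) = 1.94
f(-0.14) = 2.46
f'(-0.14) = -20.33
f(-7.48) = -7.88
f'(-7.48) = 1.37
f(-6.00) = -5.85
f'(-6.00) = 1.38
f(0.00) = 1.00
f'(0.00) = -5.50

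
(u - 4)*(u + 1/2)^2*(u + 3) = u^4 - 51*u^2/4 - 49*u/4 - 3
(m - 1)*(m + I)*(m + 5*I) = m^3 - m^2 + 6*I*m^2 - 5*m - 6*I*m + 5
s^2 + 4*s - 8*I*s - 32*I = (s + 4)*(s - 8*I)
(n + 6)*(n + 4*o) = n^2 + 4*n*o + 6*n + 24*o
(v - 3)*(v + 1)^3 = v^4 - 6*v^2 - 8*v - 3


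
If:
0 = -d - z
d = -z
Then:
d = -z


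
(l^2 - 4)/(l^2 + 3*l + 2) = (l - 2)/(l + 1)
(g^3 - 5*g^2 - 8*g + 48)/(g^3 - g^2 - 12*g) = (g - 4)/g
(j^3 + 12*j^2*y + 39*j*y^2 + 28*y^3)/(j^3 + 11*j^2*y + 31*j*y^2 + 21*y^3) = (j + 4*y)/(j + 3*y)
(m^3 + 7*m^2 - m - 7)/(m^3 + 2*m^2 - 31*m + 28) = (m + 1)/(m - 4)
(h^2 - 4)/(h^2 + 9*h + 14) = (h - 2)/(h + 7)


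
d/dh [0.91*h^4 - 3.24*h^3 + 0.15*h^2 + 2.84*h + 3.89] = 3.64*h^3 - 9.72*h^2 + 0.3*h + 2.84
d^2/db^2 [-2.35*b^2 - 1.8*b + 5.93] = -4.70000000000000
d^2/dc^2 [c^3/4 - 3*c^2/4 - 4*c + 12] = 3*c/2 - 3/2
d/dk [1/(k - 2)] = -1/(k - 2)^2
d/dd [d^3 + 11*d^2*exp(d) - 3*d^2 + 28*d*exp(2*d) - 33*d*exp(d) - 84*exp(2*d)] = 11*d^2*exp(d) + 3*d^2 + 56*d*exp(2*d) - 11*d*exp(d) - 6*d - 140*exp(2*d) - 33*exp(d)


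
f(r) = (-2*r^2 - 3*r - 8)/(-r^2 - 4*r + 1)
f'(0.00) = -35.00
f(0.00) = -8.00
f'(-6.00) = 2.19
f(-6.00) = 5.64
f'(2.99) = -0.13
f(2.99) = 1.75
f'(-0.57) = -2.52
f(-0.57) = -2.35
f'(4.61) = -0.01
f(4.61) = 1.66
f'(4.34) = -0.02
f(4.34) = 1.67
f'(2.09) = -0.40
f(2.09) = 1.96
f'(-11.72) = 0.11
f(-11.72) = 2.77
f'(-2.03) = 1.05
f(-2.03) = -2.03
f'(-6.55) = 1.26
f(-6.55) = 4.72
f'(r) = (-4*r - 3)/(-r^2 - 4*r + 1) + (2*r + 4)*(-2*r^2 - 3*r - 8)/(-r^2 - 4*r + 1)^2 = 5*(r^2 - 4*r - 7)/(r^4 + 8*r^3 + 14*r^2 - 8*r + 1)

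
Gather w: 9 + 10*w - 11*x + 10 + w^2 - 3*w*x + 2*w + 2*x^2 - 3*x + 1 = w^2 + w*(12 - 3*x) + 2*x^2 - 14*x + 20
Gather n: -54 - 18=-72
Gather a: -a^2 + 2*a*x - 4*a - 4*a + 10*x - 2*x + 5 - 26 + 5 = -a^2 + a*(2*x - 8) + 8*x - 16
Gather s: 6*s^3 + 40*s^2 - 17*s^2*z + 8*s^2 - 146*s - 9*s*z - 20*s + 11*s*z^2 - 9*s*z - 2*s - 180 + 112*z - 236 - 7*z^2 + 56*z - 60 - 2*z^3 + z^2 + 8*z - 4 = 6*s^3 + s^2*(48 - 17*z) + s*(11*z^2 - 18*z - 168) - 2*z^3 - 6*z^2 + 176*z - 480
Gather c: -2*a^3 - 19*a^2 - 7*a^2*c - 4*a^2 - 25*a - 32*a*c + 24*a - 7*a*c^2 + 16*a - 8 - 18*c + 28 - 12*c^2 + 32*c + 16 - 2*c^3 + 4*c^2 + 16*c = -2*a^3 - 23*a^2 + 15*a - 2*c^3 + c^2*(-7*a - 8) + c*(-7*a^2 - 32*a + 30) + 36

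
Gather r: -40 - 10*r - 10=-10*r - 50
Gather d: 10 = 10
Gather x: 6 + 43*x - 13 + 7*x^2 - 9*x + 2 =7*x^2 + 34*x - 5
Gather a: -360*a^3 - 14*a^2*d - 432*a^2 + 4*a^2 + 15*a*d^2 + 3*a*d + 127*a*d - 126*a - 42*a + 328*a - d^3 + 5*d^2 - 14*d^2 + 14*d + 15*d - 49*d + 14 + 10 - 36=-360*a^3 + a^2*(-14*d - 428) + a*(15*d^2 + 130*d + 160) - d^3 - 9*d^2 - 20*d - 12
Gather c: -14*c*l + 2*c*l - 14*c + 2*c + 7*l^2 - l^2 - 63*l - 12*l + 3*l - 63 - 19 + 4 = c*(-12*l - 12) + 6*l^2 - 72*l - 78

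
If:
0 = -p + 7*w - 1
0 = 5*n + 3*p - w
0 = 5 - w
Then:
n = -97/5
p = 34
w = 5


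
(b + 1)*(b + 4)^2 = b^3 + 9*b^2 + 24*b + 16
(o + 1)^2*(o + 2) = o^3 + 4*o^2 + 5*o + 2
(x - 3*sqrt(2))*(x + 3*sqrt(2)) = x^2 - 18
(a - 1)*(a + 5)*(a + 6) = a^3 + 10*a^2 + 19*a - 30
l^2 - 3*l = l*(l - 3)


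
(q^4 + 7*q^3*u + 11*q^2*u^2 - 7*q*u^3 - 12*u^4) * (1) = q^4 + 7*q^3*u + 11*q^2*u^2 - 7*q*u^3 - 12*u^4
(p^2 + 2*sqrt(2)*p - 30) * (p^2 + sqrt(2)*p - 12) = p^4 + 3*sqrt(2)*p^3 - 38*p^2 - 54*sqrt(2)*p + 360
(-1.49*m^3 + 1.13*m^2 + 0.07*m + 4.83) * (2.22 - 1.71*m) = 2.5479*m^4 - 5.2401*m^3 + 2.3889*m^2 - 8.1039*m + 10.7226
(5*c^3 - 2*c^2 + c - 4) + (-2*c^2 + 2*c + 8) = 5*c^3 - 4*c^2 + 3*c + 4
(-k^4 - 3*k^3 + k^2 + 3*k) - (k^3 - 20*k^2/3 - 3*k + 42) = -k^4 - 4*k^3 + 23*k^2/3 + 6*k - 42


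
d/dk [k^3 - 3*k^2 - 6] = 3*k*(k - 2)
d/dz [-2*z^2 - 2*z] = -4*z - 2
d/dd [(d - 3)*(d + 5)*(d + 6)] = 3*d^2 + 16*d - 3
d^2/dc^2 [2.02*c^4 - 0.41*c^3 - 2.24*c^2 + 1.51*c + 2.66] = 24.24*c^2 - 2.46*c - 4.48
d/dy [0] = 0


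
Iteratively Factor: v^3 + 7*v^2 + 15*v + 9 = (v + 3)*(v^2 + 4*v + 3) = (v + 3)^2*(v + 1)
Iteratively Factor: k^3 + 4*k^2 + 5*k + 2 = (k + 1)*(k^2 + 3*k + 2) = (k + 1)^2*(k + 2)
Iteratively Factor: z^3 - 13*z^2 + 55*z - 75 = (z - 3)*(z^2 - 10*z + 25) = (z - 5)*(z - 3)*(z - 5)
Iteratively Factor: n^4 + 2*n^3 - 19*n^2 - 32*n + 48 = (n - 4)*(n^3 + 6*n^2 + 5*n - 12) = (n - 4)*(n + 3)*(n^2 + 3*n - 4) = (n - 4)*(n + 3)*(n + 4)*(n - 1)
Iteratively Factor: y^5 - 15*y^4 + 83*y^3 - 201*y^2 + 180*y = (y - 4)*(y^4 - 11*y^3 + 39*y^2 - 45*y) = y*(y - 4)*(y^3 - 11*y^2 + 39*y - 45) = y*(y - 4)*(y - 3)*(y^2 - 8*y + 15) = y*(y - 4)*(y - 3)^2*(y - 5)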